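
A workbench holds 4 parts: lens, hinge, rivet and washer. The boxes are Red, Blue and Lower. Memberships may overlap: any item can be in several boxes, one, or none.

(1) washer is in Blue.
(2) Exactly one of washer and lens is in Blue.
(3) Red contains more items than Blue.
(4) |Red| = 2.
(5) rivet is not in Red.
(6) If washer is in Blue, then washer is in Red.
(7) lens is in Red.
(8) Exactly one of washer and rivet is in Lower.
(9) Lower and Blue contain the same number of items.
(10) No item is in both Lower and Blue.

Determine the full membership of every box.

Red = {lens, washer}; Blue = {washer}; Lower = {rivet}

From (1): washer ∈ Blue.
From (5): rivet ∉ Red.
From (7): lens ∈ Red.
(2) (exactly one): lens ∉ Blue.
(6): washer ∈ Red.
(10) (disjoint): washer ∉ Lower.
(4): Red already has 2, so the rest are out.
(8) (exactly one): rivet ∈ Lower.
(10) (disjoint): rivet ∉ Blue.
Suppose lens ∈ Lower: no assignment then satisfies all the clues, so lens ∉ Lower.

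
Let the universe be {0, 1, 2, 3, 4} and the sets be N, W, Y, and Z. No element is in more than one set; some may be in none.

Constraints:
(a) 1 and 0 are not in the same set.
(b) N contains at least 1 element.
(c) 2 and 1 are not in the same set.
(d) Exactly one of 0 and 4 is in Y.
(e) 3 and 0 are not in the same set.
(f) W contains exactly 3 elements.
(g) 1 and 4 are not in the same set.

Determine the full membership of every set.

N = {1}; W = {2, 3, 4}; Y = {0}; Z = {}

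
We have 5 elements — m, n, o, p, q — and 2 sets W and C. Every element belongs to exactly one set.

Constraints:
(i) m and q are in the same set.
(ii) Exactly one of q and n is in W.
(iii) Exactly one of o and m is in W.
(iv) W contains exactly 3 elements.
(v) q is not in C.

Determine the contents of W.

W = {m, p, q}

From (v): q ∉ C.
(i): m matches q: m ∉ C.
Only one set left: m ∈ W.
Only one set left: q ∈ W.
(ii) (exactly one): n ∉ W.
(iii) (exactly one): o ∉ W.
(iv): only 3 candidates remain for W, so all are in.
Only one set left: n ∈ C.
Only one set left: o ∈ C.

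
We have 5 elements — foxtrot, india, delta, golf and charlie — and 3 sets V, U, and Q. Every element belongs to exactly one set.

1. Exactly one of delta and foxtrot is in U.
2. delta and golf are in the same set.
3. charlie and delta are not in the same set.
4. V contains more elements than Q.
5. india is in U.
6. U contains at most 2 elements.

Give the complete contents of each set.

V = {delta, golf}; U = {foxtrot, india}; Q = {charlie}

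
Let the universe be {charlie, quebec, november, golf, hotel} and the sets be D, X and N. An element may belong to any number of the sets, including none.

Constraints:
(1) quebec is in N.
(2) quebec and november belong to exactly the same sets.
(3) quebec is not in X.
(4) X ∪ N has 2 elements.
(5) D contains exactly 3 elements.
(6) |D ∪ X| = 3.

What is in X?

From (1): quebec ∈ N.
From (3): quebec ∉ X.
(2): november matches quebec: november ∉ X.
(2): november matches quebec: november ∈ N.
Suppose charlie ∈ X: no assignment then satisfies all the clues, so charlie ∉ X.

X = {}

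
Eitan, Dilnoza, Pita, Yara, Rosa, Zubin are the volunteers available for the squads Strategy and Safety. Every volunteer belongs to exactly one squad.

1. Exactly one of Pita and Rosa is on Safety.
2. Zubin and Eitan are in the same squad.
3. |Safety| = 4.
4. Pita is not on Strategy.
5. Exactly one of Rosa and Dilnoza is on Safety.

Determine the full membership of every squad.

Strategy = {Rosa, Yara}; Safety = {Dilnoza, Eitan, Pita, Zubin}

From (4): Pita ∉ Strategy.
Only one squad left: Pita ∈ Safety.
(1) (exactly one): Rosa ∉ Safety.
(5) (exactly one): Dilnoza ∈ Safety.
Only one squad left: Rosa ∈ Strategy.
Suppose Eitan ∈ Strategy: no assignment then satisfies all the clues, so Eitan ∉ Strategy.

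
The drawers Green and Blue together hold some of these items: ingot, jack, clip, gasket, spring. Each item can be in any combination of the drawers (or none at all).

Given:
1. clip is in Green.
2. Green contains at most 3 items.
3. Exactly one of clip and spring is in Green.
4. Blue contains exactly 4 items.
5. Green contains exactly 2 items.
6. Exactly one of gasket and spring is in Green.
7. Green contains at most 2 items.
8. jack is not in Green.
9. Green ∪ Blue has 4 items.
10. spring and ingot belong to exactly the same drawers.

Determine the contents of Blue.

Blue = {clip, gasket, ingot, spring}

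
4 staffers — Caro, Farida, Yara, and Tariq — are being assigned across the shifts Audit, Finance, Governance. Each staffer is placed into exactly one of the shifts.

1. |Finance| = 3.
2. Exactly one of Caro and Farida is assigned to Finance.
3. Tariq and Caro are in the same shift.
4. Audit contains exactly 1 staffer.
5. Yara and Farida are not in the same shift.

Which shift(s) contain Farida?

Farida: Audit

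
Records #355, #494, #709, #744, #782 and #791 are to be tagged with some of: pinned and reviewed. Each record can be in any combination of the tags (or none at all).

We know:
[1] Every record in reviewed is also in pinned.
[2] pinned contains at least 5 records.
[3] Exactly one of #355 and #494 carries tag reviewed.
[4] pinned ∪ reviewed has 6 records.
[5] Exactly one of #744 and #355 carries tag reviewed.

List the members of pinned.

pinned = {#355, #494, #709, #744, #782, #791}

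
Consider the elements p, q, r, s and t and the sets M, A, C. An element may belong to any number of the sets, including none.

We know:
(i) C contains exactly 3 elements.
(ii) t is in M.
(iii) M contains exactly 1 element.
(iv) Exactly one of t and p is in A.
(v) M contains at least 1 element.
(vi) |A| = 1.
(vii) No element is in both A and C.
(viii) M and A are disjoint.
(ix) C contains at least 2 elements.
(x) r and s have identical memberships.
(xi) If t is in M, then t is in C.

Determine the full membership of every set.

M = {t}; A = {p}; C = {r, s, t}

From (ii): t ∈ M.
(iii): M already has 1, so the rest are out.
(viii) (disjoint): t ∉ A.
(xi): t ∈ C.
(iv) (exactly one): p ∈ A.
(vi): A already has 1, so the rest are out.
(vii) (disjoint): p ∉ C.
Suppose q ∈ C: no assignment then satisfies all the clues, so q ∉ C.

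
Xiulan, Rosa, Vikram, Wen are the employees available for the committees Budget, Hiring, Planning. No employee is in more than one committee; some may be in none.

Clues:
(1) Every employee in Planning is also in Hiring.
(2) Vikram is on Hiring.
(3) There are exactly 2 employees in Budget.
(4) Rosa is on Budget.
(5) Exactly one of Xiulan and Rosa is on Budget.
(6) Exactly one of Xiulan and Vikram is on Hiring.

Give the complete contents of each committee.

Budget = {Rosa, Wen}; Hiring = {Vikram}; Planning = {}

From (2): Vikram ∈ Hiring.
From (4): Rosa ∈ Budget.
(5) (exactly one): Xiulan ∉ Budget.
(6) (exactly one): Xiulan ∉ Hiring.
(1) contrapositive: Xiulan ∉ Planning.
(3): only 2 candidates remain for Budget, so all are in.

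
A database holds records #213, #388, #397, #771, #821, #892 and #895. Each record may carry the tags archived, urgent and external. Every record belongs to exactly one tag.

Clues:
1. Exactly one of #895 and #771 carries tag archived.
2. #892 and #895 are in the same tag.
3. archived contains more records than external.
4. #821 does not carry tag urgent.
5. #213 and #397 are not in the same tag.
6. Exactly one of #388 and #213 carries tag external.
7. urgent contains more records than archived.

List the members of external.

From (4): #821 ∉ urgent.
Suppose #213 ∉ external: no assignment then satisfies all the clues, so #213 ∈ external.

external = {#213}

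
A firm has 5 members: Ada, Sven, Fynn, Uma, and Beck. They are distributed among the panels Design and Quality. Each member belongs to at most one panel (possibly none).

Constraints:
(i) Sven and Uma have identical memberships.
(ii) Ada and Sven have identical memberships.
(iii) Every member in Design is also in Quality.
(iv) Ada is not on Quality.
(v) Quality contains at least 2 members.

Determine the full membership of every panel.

From (iv): Ada ∉ Quality.
(ii): Sven matches Ada: Sven ∉ Quality.
(iii) contrapositive: Ada ∉ Design.
(iii) contrapositive: Sven ∉ Design.
(i): Uma matches Sven: Uma ∉ Design.
(i): Uma matches Sven: Uma ∉ Quality.
(v): only 2 candidates remain for Quality, so all are in.

Design = {}; Quality = {Beck, Fynn}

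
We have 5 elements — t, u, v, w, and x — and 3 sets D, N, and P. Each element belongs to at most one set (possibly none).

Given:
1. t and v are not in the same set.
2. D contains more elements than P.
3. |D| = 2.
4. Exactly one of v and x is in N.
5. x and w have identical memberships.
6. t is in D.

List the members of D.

D = {t, u}

From (6): t ∈ D.
(1): v ∉ D.
Suppose u ∉ D: no assignment then satisfies all the clues, so u ∈ D.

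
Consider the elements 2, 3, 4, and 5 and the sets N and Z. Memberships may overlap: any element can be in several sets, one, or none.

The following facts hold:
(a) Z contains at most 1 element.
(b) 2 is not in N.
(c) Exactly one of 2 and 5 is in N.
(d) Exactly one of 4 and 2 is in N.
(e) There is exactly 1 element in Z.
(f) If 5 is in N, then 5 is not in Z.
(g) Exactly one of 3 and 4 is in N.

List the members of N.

N = {4, 5}

From (b): 2 ∉ N.
(c) (exactly one): 5 ∈ N.
(d) (exactly one): 4 ∈ N.
(f): 5 ∉ Z.
(g) (exactly one): 3 ∉ N.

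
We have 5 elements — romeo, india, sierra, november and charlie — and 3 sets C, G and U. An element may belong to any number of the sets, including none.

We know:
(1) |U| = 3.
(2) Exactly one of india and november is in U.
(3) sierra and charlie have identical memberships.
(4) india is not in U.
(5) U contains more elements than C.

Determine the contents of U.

U = {charlie, november, sierra}

From (4): india ∉ U.
(2) (exactly one): november ∈ U.
Suppose romeo ∈ U: no assignment then satisfies all the clues, so romeo ∉ U.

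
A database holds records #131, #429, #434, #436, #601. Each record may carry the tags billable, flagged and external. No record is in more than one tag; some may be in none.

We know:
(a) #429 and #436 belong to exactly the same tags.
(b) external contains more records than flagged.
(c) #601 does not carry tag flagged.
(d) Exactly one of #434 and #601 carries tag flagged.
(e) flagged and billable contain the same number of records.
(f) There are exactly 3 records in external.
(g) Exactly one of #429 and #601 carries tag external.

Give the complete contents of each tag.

billable = {#601}; flagged = {#434}; external = {#131, #429, #436}

From (c): #601 ∉ flagged.
(d) (exactly one): #434 ∈ flagged.
Suppose #131 ∈ billable: no assignment then satisfies all the clues, so #131 ∉ billable.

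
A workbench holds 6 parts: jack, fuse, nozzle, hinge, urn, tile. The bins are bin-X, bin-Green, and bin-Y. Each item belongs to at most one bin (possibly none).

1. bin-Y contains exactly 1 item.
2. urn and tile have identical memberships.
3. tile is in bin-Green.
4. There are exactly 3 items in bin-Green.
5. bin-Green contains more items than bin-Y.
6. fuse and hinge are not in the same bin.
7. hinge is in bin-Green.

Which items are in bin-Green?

From (3): tile ∈ bin-Green.
From (7): hinge ∈ bin-Green.
(2): urn matches tile: urn ∉ bin-X.
(2): urn matches tile: urn ∈ bin-Green.
(4): bin-Green already has 3, so the rest are out.

bin-Green = {hinge, tile, urn}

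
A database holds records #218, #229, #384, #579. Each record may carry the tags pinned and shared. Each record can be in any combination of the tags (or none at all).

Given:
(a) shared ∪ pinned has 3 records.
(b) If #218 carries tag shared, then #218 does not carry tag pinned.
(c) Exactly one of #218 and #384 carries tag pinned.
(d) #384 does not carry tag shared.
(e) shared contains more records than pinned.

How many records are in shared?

2

From (d): #384 ∉ shared.
Suppose #229 ∈ pinned: no assignment then satisfies all the clues, so #229 ∉ pinned.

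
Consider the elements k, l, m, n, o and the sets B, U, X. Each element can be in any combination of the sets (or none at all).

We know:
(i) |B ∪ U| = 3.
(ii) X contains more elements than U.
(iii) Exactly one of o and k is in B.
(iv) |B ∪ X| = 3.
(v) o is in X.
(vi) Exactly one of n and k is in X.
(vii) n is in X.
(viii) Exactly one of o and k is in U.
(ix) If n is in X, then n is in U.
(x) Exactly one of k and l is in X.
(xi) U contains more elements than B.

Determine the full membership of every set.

B = {o}; U = {k, n}; X = {l, n, o}

From (v): o ∈ X.
From (vii): n ∈ X.
(vi) (exactly one): k ∉ X.
(ix): n ∈ U.
(x) (exactly one): l ∈ X.
Suppose k ∈ B: no assignment then satisfies all the clues, so k ∉ B.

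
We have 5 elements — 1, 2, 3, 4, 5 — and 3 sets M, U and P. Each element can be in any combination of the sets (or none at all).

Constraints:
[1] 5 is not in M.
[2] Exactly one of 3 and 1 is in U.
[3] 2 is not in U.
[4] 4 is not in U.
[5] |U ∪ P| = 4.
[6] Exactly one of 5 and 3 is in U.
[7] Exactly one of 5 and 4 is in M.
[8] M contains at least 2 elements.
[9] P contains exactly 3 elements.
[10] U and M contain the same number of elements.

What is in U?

From (1): 5 ∉ M.
From (3): 2 ∉ U.
From (4): 4 ∉ U.
(7) (exactly one): 4 ∈ M.
Suppose 1 ∉ U: no assignment then satisfies all the clues, so 1 ∈ U.

U = {1, 5}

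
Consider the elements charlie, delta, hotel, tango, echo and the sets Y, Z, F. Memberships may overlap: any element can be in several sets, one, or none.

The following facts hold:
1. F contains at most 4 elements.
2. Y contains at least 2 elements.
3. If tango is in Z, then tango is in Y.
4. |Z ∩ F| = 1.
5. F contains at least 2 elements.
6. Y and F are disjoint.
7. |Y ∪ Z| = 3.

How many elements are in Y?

2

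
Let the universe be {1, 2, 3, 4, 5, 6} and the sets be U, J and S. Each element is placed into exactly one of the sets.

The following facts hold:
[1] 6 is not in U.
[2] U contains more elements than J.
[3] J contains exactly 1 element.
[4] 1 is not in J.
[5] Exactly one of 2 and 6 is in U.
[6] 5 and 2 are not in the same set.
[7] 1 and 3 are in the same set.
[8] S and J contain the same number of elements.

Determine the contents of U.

U = {1, 2, 3, 4}

From (1): 6 ∉ U.
From (4): 1 ∉ J.
(5) (exactly one): 2 ∈ U.
(6): 5 ∉ U.
(7): 3 matches 1: 3 ∉ J.
Suppose 1 ∉ U: no assignment then satisfies all the clues, so 1 ∈ U.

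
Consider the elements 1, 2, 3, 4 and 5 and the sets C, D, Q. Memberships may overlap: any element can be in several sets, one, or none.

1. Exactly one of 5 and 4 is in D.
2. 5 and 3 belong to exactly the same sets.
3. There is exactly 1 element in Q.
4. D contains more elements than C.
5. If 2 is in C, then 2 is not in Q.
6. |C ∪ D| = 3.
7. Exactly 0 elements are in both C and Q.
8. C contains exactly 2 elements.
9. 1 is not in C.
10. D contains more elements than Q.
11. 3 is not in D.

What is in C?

C = {2, 4}

From (9): 1 ∉ C.
From (11): 3 ∉ D.
(2): 5 matches 3: 5 ∉ D.
(1) (exactly one): 4 ∈ D.
Suppose 2 ∉ C: no assignment then satisfies all the clues, so 2 ∈ C.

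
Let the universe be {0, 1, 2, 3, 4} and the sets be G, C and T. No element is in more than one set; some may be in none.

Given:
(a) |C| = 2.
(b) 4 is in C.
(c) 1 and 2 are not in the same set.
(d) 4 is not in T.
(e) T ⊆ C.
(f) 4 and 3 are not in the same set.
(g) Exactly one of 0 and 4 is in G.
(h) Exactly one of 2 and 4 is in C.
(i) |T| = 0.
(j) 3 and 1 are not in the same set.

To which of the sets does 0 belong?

From (b): 4 ∈ C.
(f): 3 ∉ C.
(g) (exactly one): 0 ∈ G.
(h) (exactly one): 2 ∉ C.
(i): T already has 0, so the rest are out.
(a): only 2 candidates remain for C, so all are in.

0: G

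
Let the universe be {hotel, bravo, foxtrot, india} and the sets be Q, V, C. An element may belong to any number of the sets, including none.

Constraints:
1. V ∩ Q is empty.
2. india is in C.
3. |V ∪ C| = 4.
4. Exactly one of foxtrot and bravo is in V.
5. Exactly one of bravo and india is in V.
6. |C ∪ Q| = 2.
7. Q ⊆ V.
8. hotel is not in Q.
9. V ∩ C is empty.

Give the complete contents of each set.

Q = {}; V = {bravo, hotel}; C = {foxtrot, india}

From (2): india ∈ C.
From (8): hotel ∉ Q.
(9) (disjoint): india ∉ V.
(5) (exactly one): bravo ∈ V.
(7) contrapositive: india ∉ Q.
(9) (disjoint): bravo ∉ C.
(1) (disjoint): bravo ∉ Q.
(4) (exactly one): foxtrot ∉ V.
(7) contrapositive: foxtrot ∉ Q.
Suppose hotel ∉ V: no assignment then satisfies all the clues, so hotel ∈ V.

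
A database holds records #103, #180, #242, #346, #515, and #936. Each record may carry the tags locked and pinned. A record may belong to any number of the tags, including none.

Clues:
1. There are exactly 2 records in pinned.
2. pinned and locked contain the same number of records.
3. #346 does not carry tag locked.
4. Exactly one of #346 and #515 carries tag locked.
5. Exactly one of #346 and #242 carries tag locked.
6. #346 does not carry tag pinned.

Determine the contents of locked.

locked = {#242, #515}

From (3): #346 ∉ locked.
From (6): #346 ∉ pinned.
(4) (exactly one): #515 ∈ locked.
(5) (exactly one): #242 ∈ locked.
Suppose #103 ∈ locked: no assignment then satisfies all the clues, so #103 ∉ locked.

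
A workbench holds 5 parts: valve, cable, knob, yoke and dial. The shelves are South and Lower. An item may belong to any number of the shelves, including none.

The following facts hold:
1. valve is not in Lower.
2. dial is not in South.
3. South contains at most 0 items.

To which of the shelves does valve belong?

valve: none

From (1): valve ∉ Lower.
From (2): dial ∉ South.
(3): South already has 0, so the rest are out.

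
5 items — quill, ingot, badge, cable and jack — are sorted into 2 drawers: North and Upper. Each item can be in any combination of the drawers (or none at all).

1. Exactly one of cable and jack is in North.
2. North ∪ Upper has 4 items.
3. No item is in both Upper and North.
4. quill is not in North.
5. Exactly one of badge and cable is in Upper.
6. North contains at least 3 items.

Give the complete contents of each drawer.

North = {badge, ingot, jack}; Upper = {cable}

From (4): quill ∉ North.
Suppose quill ∈ Upper: no assignment then satisfies all the clues, so quill ∉ Upper.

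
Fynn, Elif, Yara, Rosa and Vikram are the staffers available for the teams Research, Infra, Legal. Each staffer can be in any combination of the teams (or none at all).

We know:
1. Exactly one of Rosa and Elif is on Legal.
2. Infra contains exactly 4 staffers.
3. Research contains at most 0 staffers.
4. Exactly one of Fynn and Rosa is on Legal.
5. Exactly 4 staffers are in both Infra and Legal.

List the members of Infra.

(3): Research already has 0, so the rest are out.
Suppose Fynn ∉ Infra: no assignment then satisfies all the clues, so Fynn ∈ Infra.

Infra = {Elif, Fynn, Vikram, Yara}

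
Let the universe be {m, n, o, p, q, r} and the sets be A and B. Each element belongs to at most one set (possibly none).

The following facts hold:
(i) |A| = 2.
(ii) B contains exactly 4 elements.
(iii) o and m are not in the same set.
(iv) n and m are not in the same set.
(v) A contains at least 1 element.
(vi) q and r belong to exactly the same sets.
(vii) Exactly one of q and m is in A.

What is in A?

A = {m, p}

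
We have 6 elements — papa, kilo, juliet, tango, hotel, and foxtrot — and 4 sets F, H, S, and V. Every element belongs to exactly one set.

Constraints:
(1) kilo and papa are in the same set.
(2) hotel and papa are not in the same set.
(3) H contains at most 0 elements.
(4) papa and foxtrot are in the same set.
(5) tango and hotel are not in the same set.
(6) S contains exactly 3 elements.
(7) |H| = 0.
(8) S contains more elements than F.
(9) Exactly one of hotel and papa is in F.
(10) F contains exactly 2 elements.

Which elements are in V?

V = {tango}

(3): H already has 0, so the rest are out.
Suppose papa ∈ V: no assignment then satisfies all the clues, so papa ∉ V.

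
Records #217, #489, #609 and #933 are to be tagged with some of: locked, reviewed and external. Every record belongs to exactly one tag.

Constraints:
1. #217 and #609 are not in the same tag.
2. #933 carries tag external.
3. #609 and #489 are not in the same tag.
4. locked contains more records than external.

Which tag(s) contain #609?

#609: reviewed

From (2): #933 ∈ external.
Suppose #609 ∈ locked: no assignment then satisfies all the clues, so #609 ∉ locked.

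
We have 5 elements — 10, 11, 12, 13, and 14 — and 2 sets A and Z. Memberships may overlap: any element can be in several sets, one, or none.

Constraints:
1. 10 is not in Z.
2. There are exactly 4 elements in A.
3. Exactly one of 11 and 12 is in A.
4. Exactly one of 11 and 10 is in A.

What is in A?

A = {10, 12, 13, 14}

From (1): 10 ∉ Z.
Suppose 10 ∉ A: no assignment then satisfies all the clues, so 10 ∈ A.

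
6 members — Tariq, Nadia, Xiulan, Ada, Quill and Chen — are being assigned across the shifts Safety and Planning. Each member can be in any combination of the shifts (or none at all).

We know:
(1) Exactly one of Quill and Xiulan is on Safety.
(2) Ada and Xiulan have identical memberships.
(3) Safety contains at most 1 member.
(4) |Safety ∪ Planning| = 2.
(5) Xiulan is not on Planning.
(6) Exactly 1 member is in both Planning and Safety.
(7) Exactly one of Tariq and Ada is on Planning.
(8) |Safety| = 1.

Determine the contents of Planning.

Planning = {Quill, Tariq}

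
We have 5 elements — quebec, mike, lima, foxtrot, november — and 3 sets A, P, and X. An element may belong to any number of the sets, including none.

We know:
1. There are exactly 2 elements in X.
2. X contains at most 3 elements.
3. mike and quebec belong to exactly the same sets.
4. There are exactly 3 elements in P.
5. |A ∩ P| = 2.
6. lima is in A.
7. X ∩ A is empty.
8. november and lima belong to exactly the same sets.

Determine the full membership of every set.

From (6): lima ∈ A.
(7) (disjoint): lima ∉ X.
(8): november matches lima: november ∈ A.
(8): november matches lima: november ∉ X.
Suppose quebec ∈ A: no assignment then satisfies all the clues, so quebec ∉ A.

A = {lima, november}; P = {foxtrot, lima, november}; X = {mike, quebec}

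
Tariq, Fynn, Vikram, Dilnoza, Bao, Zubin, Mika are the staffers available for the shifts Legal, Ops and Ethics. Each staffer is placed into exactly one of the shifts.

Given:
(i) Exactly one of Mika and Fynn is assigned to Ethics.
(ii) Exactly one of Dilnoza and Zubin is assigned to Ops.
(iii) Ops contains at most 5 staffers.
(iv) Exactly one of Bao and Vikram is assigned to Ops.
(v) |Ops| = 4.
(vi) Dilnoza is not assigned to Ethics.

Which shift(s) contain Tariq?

Tariq: Ops

From (vi): Dilnoza ∉ Ethics.
Suppose Tariq ∈ Legal: no assignment then satisfies all the clues, so Tariq ∉ Legal.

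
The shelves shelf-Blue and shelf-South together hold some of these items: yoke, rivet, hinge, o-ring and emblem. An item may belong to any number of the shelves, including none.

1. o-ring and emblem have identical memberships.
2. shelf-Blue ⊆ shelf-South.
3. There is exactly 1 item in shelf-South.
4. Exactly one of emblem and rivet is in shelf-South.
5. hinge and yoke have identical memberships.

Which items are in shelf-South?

shelf-South = {rivet}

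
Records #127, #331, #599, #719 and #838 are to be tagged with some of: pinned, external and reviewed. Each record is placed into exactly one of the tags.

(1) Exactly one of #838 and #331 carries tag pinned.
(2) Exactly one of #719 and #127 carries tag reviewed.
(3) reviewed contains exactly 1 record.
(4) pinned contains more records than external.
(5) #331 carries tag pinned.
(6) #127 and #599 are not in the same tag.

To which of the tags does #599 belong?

From (5): #331 ∈ pinned.
(1) (exactly one): #838 ∉ pinned.
Suppose #599 ∉ pinned: no assignment then satisfies all the clues, so #599 ∈ pinned.

#599: pinned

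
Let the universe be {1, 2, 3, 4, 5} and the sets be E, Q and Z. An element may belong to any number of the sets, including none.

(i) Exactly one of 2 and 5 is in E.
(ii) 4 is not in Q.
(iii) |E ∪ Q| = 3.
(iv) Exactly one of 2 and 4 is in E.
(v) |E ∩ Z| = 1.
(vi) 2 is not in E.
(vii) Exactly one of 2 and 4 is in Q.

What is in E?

E = {4, 5}

From (ii): 4 ∉ Q.
From (vi): 2 ∉ E.
(i) (exactly one): 5 ∈ E.
(iv) (exactly one): 4 ∈ E.
(vii) (exactly one): 2 ∈ Q.
Suppose 1 ∈ E: no assignment then satisfies all the clues, so 1 ∉ E.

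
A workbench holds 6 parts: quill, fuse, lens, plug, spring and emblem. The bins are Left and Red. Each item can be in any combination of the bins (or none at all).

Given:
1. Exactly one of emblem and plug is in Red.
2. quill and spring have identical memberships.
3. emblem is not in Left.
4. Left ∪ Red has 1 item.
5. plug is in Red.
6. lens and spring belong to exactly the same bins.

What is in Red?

Red = {plug}

From (3): emblem ∉ Left.
From (5): plug ∈ Red.
(1) (exactly one): emblem ∉ Red.
Suppose quill ∈ Red: no assignment then satisfies all the clues, so quill ∉ Red.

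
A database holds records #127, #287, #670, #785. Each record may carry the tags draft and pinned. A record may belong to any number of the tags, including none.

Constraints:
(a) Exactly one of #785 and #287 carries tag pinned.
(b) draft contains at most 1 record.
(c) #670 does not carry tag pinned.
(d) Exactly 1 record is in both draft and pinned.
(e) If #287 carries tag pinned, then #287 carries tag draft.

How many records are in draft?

From (c): #670 ∉ pinned.
Suppose #670 ∈ draft: no assignment then satisfies all the clues, so #670 ∉ draft.

1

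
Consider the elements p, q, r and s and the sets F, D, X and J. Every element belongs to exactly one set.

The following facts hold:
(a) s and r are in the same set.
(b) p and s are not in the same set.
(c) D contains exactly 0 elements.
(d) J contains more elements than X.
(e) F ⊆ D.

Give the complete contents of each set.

F = {}; D = {}; X = {p}; J = {q, r, s}

(c): D already has 0, so the rest are out.
(e) contrapositive: p ∉ F.
(e) contrapositive: q ∉ F.
(e) contrapositive: r ∉ F.
(e) contrapositive: s ∉ F.
Suppose p ∉ X: no assignment then satisfies all the clues, so p ∈ X.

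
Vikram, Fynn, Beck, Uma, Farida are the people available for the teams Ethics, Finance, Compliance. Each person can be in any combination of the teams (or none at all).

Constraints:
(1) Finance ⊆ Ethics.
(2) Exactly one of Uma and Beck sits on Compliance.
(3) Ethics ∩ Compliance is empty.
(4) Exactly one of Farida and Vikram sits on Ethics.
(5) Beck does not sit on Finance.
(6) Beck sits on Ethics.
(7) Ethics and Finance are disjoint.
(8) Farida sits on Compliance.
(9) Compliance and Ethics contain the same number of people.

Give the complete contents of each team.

Ethics = {Beck, Vikram}; Finance = {}; Compliance = {Farida, Uma}

From (5): Beck ∉ Finance.
From (6): Beck ∈ Ethics.
From (8): Farida ∈ Compliance.
(3) (disjoint): Beck ∉ Compliance.
(3) (disjoint): Farida ∉ Ethics.
(4) (exactly one): Vikram ∈ Ethics.
(7) (disjoint): Vikram ∉ Finance.
(1) contrapositive: Farida ∉ Finance.
(2) (exactly one): Uma ∈ Compliance.
(3) (disjoint): Vikram ∉ Compliance.
(3) (disjoint): Uma ∉ Ethics.
Suppose Fynn ∈ Ethics: no assignment then satisfies all the clues, so Fynn ∉ Ethics.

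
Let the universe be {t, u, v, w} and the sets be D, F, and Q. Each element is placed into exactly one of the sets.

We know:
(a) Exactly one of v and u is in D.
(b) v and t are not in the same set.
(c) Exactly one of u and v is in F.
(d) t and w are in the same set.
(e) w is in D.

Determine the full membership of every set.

D = {t, u, w}; F = {v}; Q = {}

From (e): w ∈ D.
(d): t matches w: t ∈ D.
(b): v ∉ D.
(a) (exactly one): u ∈ D.
(c) (exactly one): v ∈ F.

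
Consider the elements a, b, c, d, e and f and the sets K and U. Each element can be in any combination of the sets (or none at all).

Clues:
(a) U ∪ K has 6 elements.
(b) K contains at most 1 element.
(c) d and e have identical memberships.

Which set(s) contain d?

d: U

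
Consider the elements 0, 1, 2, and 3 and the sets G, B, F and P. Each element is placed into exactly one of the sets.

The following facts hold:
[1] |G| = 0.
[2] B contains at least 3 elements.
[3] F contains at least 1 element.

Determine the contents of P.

P = {}

(1): G already has 0, so the rest are out.
Suppose 0 ∈ P: no assignment then satisfies all the clues, so 0 ∉ P.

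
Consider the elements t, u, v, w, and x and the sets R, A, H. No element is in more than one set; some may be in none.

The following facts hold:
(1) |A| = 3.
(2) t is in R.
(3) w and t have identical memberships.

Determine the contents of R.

R = {t, w}

From (2): t ∈ R.
(3): w matches t: w ∈ R.
(1): only 3 candidates remain for A, so all are in.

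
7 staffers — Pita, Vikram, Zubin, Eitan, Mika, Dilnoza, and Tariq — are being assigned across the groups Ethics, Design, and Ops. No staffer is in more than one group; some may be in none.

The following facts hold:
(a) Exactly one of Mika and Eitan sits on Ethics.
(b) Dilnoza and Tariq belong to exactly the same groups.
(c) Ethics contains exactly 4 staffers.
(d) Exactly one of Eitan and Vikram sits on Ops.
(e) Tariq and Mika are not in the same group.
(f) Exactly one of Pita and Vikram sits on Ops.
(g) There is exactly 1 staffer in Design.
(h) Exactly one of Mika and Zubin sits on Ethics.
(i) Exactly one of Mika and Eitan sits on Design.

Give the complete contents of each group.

Ethics = {Dilnoza, Eitan, Tariq, Zubin}; Design = {Mika}; Ops = {Vikram}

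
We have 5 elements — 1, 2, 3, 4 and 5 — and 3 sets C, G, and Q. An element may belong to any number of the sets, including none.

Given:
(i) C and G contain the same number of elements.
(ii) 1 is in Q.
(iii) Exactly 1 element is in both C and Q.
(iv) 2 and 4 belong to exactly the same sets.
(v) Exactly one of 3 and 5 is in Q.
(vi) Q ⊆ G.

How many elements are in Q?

2

From (ii): 1 ∈ Q.
(vi) with 1 ∈ Q: 1 ∈ G.
Suppose 2 ∈ Q: no assignment then satisfies all the clues, so 2 ∉ Q.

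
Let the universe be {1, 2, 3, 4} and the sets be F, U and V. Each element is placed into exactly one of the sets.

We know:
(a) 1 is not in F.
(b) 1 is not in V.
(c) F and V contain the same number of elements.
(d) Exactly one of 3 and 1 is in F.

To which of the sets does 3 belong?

From (a): 1 ∉ F.
From (b): 1 ∉ V.
(d) (exactly one): 3 ∈ F.
Only one set left: 1 ∈ U.

3: F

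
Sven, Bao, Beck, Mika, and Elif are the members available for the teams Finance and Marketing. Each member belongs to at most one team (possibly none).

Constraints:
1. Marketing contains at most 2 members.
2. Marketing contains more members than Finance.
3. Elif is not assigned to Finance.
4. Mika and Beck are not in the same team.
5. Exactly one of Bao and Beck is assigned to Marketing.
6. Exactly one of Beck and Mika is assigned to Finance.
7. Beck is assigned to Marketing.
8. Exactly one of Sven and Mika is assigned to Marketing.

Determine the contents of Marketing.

Marketing = {Beck, Sven}

From (3): Elif ∉ Finance.
From (7): Beck ∈ Marketing.
(4): Mika ∉ Marketing.
(5) (exactly one): Bao ∉ Marketing.
(6) (exactly one): Mika ∈ Finance.
(8) (exactly one): Sven ∈ Marketing.
(1): Marketing already has 2, so the rest are out.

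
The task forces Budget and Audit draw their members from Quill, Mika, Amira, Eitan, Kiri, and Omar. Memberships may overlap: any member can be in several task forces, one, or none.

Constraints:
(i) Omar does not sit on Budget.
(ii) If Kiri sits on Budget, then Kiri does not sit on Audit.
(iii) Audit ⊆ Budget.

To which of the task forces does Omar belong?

From (i): Omar ∉ Budget.
(iii) contrapositive: Omar ∉ Audit.

Omar: none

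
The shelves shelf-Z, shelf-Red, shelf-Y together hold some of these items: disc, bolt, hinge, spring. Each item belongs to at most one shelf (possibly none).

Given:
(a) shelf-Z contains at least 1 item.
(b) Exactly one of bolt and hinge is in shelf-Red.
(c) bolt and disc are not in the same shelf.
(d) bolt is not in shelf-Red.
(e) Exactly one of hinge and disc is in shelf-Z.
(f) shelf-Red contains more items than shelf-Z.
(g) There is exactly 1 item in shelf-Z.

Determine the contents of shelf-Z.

From (d): bolt ∉ shelf-Red.
(b) (exactly one): hinge ∈ shelf-Red.
(e) (exactly one): disc ∈ shelf-Z.
(g): shelf-Z already has 1, so the rest are out.

shelf-Z = {disc}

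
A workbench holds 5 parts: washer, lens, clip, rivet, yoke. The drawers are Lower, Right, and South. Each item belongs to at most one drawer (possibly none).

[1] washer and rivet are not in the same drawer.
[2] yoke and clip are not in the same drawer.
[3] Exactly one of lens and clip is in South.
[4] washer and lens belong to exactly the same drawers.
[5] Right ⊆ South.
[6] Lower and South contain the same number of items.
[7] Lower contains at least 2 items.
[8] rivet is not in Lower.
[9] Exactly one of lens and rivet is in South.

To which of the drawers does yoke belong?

yoke: none

From (8): rivet ∉ Lower.
Suppose yoke ∈ Lower: no assignment then satisfies all the clues, so yoke ∉ Lower.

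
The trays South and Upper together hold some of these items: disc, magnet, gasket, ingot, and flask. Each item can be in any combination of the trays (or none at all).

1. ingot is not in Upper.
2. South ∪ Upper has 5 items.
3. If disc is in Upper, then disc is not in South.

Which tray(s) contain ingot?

ingot: South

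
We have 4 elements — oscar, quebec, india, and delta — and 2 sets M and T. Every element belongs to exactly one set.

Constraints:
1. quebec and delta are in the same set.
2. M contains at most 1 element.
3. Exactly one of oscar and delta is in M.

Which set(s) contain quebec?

quebec: T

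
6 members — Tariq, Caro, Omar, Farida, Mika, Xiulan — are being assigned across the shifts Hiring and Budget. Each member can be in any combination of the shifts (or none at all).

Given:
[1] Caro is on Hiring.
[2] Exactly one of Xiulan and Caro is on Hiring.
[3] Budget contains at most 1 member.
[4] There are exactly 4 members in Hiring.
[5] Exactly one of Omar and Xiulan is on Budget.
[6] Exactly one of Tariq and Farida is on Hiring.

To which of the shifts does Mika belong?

Mika: Hiring

From (1): Caro ∈ Hiring.
(2) (exactly one): Xiulan ∉ Hiring.
Suppose Mika ∉ Hiring: no assignment then satisfies all the clues, so Mika ∈ Hiring.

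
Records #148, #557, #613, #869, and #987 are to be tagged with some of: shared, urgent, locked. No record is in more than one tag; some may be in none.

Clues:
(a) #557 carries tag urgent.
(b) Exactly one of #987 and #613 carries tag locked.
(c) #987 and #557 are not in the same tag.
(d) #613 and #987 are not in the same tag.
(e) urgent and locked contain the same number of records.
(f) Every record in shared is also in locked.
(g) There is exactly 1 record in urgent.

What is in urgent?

From (a): #557 ∈ urgent.
(c): #987 ∉ urgent.
(g): urgent already has 1, so the rest are out.

urgent = {#557}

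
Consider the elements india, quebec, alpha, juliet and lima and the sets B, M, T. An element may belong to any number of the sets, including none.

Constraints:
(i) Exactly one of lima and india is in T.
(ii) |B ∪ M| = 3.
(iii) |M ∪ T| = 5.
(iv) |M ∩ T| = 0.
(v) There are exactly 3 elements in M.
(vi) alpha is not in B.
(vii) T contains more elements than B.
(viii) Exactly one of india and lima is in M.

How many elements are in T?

2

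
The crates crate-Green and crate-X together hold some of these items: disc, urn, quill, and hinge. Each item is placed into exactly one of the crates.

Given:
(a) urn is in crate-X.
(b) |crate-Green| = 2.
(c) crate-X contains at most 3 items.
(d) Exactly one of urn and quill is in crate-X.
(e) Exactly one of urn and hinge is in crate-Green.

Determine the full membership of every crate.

crate-Green = {hinge, quill}; crate-X = {disc, urn}

From (a): urn ∈ crate-X.
(d) (exactly one): quill ∉ crate-X.
(e) (exactly one): hinge ∈ crate-Green.
Only one crate left: quill ∈ crate-Green.
(b): crate-Green already has 2, so the rest are out.
Only one crate left: disc ∈ crate-X.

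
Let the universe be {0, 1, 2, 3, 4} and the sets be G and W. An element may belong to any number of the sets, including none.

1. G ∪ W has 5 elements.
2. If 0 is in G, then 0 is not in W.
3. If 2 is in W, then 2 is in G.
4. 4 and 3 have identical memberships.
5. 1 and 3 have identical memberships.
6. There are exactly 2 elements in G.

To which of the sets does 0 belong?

0: G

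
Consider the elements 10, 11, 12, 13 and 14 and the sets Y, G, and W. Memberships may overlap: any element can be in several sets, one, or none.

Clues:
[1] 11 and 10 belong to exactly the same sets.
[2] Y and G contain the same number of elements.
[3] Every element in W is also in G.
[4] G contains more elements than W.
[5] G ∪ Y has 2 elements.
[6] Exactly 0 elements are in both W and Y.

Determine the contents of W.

W = {}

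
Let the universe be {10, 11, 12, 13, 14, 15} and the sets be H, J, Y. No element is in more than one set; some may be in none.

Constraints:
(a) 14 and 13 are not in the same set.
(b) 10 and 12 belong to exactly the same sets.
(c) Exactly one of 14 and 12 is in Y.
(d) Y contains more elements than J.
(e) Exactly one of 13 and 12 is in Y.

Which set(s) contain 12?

12: Y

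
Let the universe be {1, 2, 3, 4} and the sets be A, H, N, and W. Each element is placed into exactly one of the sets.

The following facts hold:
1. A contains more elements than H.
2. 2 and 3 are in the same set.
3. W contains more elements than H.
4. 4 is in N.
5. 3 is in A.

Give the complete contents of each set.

A = {2, 3}; H = {}; N = {4}; W = {1}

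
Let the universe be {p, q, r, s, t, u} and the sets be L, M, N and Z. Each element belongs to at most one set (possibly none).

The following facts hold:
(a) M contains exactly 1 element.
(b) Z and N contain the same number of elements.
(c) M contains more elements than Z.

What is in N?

N = {}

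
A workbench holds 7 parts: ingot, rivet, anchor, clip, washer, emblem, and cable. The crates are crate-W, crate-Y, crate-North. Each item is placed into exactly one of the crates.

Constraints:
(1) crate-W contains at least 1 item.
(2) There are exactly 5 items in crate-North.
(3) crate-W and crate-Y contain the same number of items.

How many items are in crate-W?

1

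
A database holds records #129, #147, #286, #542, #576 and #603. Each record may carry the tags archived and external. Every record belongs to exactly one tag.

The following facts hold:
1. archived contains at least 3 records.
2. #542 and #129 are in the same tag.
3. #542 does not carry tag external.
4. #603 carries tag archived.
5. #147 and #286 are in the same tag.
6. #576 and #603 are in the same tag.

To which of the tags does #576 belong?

#576: archived

From (3): #542 ∉ external.
From (4): #603 ∈ archived.
(2): #129 matches #542: #129 ∉ external.
(6): #576 matches #603: #576 ∈ archived.
Only one tag left: #129 ∈ archived.
Only one tag left: #542 ∈ archived.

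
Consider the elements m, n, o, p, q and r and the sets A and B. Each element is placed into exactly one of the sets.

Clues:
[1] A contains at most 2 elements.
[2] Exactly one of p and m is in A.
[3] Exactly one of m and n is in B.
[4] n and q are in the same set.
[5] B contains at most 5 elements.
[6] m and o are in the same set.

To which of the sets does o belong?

o: A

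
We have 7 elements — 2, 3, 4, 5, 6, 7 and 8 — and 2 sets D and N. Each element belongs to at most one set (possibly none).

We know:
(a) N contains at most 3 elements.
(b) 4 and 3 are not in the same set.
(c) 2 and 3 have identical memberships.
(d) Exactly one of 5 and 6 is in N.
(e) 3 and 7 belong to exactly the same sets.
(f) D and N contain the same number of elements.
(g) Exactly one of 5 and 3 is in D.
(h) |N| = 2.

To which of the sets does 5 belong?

5: D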